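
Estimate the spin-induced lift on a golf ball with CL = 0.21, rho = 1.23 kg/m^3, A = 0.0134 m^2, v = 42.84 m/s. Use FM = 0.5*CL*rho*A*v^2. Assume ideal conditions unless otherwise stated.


FM = 0.5 * CL * rho * A * v^2
FM = 0.5 * 0.21 * 1.23 * 0.0134 * 42.84^2
v^2 = 1835.2656
FM = 0.5 * 0.21 * 1.23 * 0.0134 * 1835.2656 = 3.1761 N

3.1761 N


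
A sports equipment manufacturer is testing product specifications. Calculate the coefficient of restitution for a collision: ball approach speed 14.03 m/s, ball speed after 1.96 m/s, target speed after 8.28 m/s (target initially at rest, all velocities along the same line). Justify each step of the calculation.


e = (v2_after - v1_after) / (v1_before - v2_before)
Numerator = 8.28 - 1.96 = 6.32
Denominator = 14.03 - 0 = 14.03
e = 6.32 / 14.03 = 0.4505

0.4505


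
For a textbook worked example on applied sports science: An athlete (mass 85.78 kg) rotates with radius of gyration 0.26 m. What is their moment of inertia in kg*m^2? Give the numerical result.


I = m * k^2
I = 85.78 * 0.26^2
I = 85.78 * 0.0676 = 5.7987 kg*m^2

5.7987 kg*m^2


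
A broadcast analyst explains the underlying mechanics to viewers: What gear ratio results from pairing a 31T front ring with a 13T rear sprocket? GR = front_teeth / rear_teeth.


GR = front_teeth / rear_teeth
GR = 31 / 13
GR = 2.3846

2.3846


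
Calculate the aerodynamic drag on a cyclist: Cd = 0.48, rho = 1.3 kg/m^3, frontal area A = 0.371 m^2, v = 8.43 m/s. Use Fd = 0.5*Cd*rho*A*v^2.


Fd = 0.5 * Cd * rho * A * v^2
Fd = 0.5 * 0.48 * 1.3 * 0.371 * 8.43^2
v^2 = 71.0649
Fd = 0.5 * 0.48 * 1.3 * 0.371 * 71.0649 = 8.2259 N

8.2259 N


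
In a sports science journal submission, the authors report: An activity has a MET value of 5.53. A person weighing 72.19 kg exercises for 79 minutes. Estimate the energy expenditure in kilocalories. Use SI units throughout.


kcal = MET * mass * time_hr
Convert time: 79 min = 1.3167 hr
kcal = 5.53 * 72.19 * 1.3167
kcal = 525.6274 kcal

525.6274 kcal


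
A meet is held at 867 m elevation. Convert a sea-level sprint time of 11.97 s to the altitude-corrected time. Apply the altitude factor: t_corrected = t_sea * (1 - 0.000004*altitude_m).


Correction factor = 1 - 0.000004 * 867 = 0.996532
t_corrected = t_sea * factor = 11.97 * 0.996532
t_corrected = 11.9285 s

11.9285 s


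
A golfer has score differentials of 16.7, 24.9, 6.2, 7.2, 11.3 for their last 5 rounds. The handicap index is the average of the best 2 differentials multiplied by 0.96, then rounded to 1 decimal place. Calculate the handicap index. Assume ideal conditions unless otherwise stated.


All differentials: 16.7, 24.9, 6.2, 7.2, 11.3
Sorted: 6.2, 7.2, 11.3, 16.7, 24.9
Best 2: 6.2, 7.2
Average of best = 13.4 / 2 = 6.7
Raw index = 6.7 * 0.96 = 6.432
Handicap index = round(6.432, 1) = 6.4

6.4


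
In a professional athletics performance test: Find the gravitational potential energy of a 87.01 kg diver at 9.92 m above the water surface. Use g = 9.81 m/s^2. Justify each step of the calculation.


PE = m * g * h
PE = 87.01 * 9.81 * 9.92
PE = 853.5681 * 9.92 = 8467.3956 J

8467.3956 J


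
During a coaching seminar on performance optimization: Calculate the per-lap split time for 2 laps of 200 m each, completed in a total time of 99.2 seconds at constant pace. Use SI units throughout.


Split time = total_time / n_laps = 99.2 / 2
Split time = 49.6 s per lap

49.6 s


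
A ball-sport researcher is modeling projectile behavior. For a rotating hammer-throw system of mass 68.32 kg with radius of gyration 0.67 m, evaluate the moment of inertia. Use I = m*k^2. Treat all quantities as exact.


I = m * k^2
I = 68.32 * 0.67^2
I = 68.32 * 0.4489 = 30.6688 kg*m^2

30.6688 kg*m^2


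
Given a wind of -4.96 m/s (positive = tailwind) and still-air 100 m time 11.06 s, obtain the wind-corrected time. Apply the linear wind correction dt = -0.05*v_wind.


dt = -0.05 * v_wind = -0.05 * -4.96 = 0.248 s
t_corrected = t_still + dt = 11.06 + (0.248)
t_corrected = 11.308 s

11.308 s


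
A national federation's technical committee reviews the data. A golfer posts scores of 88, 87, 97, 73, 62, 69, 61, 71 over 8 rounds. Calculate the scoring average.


Average = sum / n
Sum = 608
Average = 608 / 8 = 76

76


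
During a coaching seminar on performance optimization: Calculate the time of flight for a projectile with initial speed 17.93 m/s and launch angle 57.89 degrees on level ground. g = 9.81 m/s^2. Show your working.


T = 2*v*sin(theta)/g
sin(theta) = sin(57.89 deg) = 0.847
T = 2*17.93*0.847 / 9.81
T = 30.3745 / 9.81 = 3.0963 s

3.0963 s


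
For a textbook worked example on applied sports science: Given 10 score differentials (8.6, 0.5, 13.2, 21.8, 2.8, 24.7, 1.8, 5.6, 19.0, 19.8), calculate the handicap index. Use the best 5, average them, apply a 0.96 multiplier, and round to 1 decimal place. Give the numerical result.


All differentials: 8.6, 0.5, 13.2, 21.8, 2.8, 24.7, 1.8, 5.6, 19.0, 19.8
Sorted: 0.5, 1.8, 2.8, 5.6, 8.6, 13.2, 19.0, 19.8, 21.8, 24.7
Best 5: 0.5, 1.8, 2.8, 5.6, 8.6
Average of best = 19.3 / 5 = 3.86
Raw index = 3.86 * 0.96 = 3.7056
Handicap index = round(3.7056, 1) = 3.7

3.7


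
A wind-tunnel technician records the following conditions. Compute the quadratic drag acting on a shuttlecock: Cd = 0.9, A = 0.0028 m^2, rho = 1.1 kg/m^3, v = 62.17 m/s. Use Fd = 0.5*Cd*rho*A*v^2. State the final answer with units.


Fd = 0.5 * Cd * rho * A * v^2
Fd = 0.5 * 0.9 * 1.1 * 0.0028 * 62.17^2
v^2 = 3865.1089
Fd = 0.5 * 0.9 * 1.1 * 0.0028 * 3865.1089 = 5.357 N

5.357 N


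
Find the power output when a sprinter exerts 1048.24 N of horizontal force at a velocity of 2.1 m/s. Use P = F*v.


P = F * v
P = 1048.24 * 2.1
P = 2201.304 W

2201.304 W


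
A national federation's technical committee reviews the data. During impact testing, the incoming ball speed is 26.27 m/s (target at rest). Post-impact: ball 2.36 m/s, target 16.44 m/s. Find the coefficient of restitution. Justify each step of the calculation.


e = (v2_after - v1_after) / (v1_before - v2_before)
Numerator = 16.44 - 2.36 = 14.08
Denominator = 26.27 - 0 = 26.27
e = 14.08 / 26.27 = 0.536

0.536


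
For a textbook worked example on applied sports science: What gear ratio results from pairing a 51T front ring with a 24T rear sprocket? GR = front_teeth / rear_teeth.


GR = front_teeth / rear_teeth
GR = 51 / 24
GR = 2.125

2.125


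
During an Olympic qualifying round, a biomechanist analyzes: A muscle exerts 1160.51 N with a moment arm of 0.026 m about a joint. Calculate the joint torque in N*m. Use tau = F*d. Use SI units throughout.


tau = F * d
tau = 1160.51 * 0.026
tau = 30.1733 N*m

30.1733 N*m


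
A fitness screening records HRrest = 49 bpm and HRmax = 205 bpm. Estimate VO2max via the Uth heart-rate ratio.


VO2max = 15.3 * HRmax / HRrest
VO2max = 15.3 * 205 / 49
VO2max = 3136.5 / 49 = 64.0102 mL/kg/min

64.0102 mL/kg/min


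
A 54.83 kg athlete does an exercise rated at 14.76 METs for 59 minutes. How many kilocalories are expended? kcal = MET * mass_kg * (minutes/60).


kcal = MET * mass * time_hr
Convert time: 59 min = 0.9833 hr
kcal = 14.76 * 54.83 * 0.9833
kcal = 795.8026 kcal

795.8026 kcal


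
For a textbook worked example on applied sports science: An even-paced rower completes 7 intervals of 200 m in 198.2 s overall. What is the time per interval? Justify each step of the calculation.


Split time = total_time / n_laps = 198.2 / 7
Split time = 28.3143 s per lap

28.3143 s


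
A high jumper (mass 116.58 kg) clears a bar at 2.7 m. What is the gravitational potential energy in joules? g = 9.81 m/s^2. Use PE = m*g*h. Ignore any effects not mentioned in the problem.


PE = m * g * h
PE = 116.58 * 9.81 * 2.7
PE = 1143.6498 * 2.7 = 3087.8545 J

3087.8545 J


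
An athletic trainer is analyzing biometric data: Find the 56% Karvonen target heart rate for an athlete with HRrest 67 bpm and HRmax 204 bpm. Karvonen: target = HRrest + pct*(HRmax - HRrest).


Target = HRrest + pct*(HRmax - HRrest)
Heart rate reserve = HRmax - HRrest = 204 - 67 = 137 bpm
Fraction = 56% = 0.56
Target = 67 + 0.56 * 137
Target = 67 + 76.72 = 143.72 bpm

143.72 bpm


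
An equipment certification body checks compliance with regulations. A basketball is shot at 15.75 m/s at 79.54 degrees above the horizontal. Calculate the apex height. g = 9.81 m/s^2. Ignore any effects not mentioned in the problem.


H = (v*sin(theta))^2 / (2*g)
vy = v*sin(theta) = 15.75 * sin(79.54 deg) = 15.4883 m/s
H = vy^2 / (2*g) = 239.8863 / (2*9.81)
H = 239.8863 / 19.62 = 12.2266 m

12.2266 m


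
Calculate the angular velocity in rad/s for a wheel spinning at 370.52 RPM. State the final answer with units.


omega = RPM * 2 * pi / 60
omega = 370.52 * 2 * 3.14159 / 60
omega = 2328.0458 / 60 = 38.8008 rad/s

38.8008 rad/s


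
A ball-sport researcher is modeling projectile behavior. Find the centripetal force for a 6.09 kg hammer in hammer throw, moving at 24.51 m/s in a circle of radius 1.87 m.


Fc = m * v^2 / r
v^2 = 24.51^2 = 600.7401
Fc = 6.09 * 600.7401 / 1.87
Fc = 3658.5072 / 1.87 = 1956.421 N

1956.421 N


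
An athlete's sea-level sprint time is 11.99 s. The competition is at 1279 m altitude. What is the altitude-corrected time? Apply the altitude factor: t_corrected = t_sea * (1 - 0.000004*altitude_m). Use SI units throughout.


Correction factor = 1 - 0.000004 * 1279 = 0.994884
t_corrected = t_sea * factor = 11.99 * 0.994884
t_corrected = 11.9287 s

11.9287 s


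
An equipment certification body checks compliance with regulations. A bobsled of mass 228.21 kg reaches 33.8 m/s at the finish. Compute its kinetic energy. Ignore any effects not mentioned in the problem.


KE = 0.5 * m * v^2
KE = 0.5 * 228.21 * 33.8^2
KE = 0.5 * 228.21 * 1142.44 = 130358.1162 J

130358.1162 J


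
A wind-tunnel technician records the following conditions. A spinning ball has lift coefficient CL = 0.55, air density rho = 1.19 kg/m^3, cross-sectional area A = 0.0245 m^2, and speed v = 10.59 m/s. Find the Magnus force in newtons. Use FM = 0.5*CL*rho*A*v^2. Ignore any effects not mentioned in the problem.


FM = 0.5 * CL * rho * A * v^2
FM = 0.5 * 0.55 * 1.19 * 0.0245 * 10.59^2
v^2 = 112.1481
FM = 0.5 * 0.55 * 1.19 * 0.0245 * 112.1481 = 0.8992 N

0.8992 N


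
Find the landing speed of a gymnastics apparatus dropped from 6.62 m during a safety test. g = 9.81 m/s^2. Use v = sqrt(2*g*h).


v = sqrt(2 * g * h)
v = sqrt(2 * 9.81 * 6.62)
v = sqrt(129.8844) = 11.3967 m/s

11.3967 m/s


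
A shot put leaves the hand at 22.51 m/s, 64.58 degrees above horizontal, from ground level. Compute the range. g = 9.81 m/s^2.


R = v^2 * sin(2*theta) / g
Convert angle to radians: theta = 64.58 deg = 1.1271 rad
sin(2*theta) = sin(2.2543) = 0.7754
R = 22.51^2 * 0.7754 / 9.81
R = 506.7001 * 0.7754 / 9.81 = 40.0497 m

40.0497 m


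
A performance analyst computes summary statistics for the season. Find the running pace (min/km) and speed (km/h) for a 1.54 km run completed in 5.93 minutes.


Pace = time / distance = 5.93 min / 1.54 km = 3.8506 min/km
Speed = distance / time_in_hours = 1.54 / 0.0988 hr
Speed = 15.5818 km/h

3.8506 min/km, 15.5818 km/h


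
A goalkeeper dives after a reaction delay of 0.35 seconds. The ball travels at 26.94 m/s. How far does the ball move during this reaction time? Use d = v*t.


d = v * t
d = 26.94 * 0.35
d = 9.429 m

9.429 m


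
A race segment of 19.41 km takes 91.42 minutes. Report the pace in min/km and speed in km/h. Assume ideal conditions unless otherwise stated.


Pace = time / distance = 91.42 min / 19.41 km = 4.7099 min/km
Speed = distance / time_in_hours = 19.41 / 1.5237 hr
Speed = 12.739 km/h

4.7099 min/km, 12.739 km/h


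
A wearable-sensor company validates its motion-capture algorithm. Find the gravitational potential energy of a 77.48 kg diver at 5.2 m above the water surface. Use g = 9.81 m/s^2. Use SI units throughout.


PE = m * g * h
PE = 77.48 * 9.81 * 5.2
PE = 760.0788 * 5.2 = 3952.4098 J

3952.4098 J


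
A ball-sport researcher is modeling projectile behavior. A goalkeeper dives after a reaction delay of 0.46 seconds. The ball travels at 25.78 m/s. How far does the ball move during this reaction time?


d = v * t
d = 25.78 * 0.46
d = 11.8588 m

11.8588 m


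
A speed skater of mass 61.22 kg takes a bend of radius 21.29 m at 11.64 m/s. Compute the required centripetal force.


Fc = m * v^2 / r
v^2 = 11.64^2 = 135.4896
Fc = 61.22 * 135.4896 / 21.29
Fc = 8294.6733 / 21.29 = 389.6042 N

389.6042 N


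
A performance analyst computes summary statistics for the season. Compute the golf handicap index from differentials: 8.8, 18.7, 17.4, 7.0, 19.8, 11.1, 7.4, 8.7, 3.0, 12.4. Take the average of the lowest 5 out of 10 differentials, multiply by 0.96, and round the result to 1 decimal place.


All differentials: 8.8, 18.7, 17.4, 7.0, 19.8, 11.1, 7.4, 8.7, 3.0, 12.4
Sorted: 3.0, 7.0, 7.4, 8.7, 8.8, 11.1, 12.4, 17.4, 18.7, 19.8
Best 5: 3.0, 7.0, 7.4, 8.7, 8.8
Average of best = 34.9 / 5 = 6.98
Raw index = 6.98 * 0.96 = 6.7008
Handicap index = round(6.7008, 1) = 6.7

6.7


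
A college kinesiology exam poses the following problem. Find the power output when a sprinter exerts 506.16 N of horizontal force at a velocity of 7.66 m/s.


P = F * v
P = 506.16 * 7.66
P = 3877.1856 W

3877.1856 W


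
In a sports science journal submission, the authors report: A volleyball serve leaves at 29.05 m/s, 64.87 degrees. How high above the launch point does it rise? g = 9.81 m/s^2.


H = (v*sin(theta))^2 / (2*g)
vy = v*sin(theta) = 29.05 * sin(64.87 deg) = 26.3003 m/s
H = vy^2 / (2*g) = 691.7067 / (2*9.81)
H = 691.7067 / 19.62 = 35.2552 m

35.2552 m


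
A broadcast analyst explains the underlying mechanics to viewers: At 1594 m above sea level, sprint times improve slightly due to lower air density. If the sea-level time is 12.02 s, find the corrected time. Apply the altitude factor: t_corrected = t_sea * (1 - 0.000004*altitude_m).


Correction factor = 1 - 0.000004 * 1594 = 0.993624
t_corrected = t_sea * factor = 12.02 * 0.993624
t_corrected = 11.9434 s

11.9434 s


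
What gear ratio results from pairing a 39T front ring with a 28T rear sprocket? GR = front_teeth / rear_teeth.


GR = front_teeth / rear_teeth
GR = 39 / 28
GR = 1.3929

1.3929


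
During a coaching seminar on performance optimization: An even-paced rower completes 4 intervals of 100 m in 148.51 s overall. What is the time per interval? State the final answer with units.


Split time = total_time / n_laps = 148.51 / 4
Split time = 37.1275 s per lap

37.1275 s


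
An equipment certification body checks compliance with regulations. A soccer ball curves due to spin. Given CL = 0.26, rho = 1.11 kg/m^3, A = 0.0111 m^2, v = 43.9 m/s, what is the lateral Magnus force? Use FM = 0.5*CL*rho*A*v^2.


FM = 0.5 * CL * rho * A * v^2
FM = 0.5 * 0.26 * 1.11 * 0.0111 * 43.9^2
v^2 = 1927.21
FM = 0.5 * 0.26 * 1.11 * 0.0111 * 1927.21 = 3.0869 N

3.0869 N


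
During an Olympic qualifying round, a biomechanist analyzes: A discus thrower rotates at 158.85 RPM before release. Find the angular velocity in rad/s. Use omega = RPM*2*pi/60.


omega = RPM * 2 * pi / 60
omega = 158.85 * 2 * 3.14159 / 60
omega = 998.084 / 60 = 16.6347 rad/s

16.6347 rad/s


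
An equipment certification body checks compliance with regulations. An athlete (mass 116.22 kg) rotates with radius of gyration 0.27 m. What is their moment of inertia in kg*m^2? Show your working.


I = m * k^2
I = 116.22 * 0.27^2
I = 116.22 * 0.0729 = 8.4724 kg*m^2

8.4724 kg*m^2


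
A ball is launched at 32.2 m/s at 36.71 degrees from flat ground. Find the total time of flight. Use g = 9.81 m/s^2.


T = 2*v*sin(theta)/g
sin(theta) = sin(36.71 deg) = 0.5978
T = 2*32.2*0.5978 / 9.81
T = 38.4961 / 9.81 = 3.9242 s

3.9242 s


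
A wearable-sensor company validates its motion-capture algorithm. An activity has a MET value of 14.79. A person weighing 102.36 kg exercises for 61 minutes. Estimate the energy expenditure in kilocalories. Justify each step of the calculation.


kcal = MET * mass * time_hr
Convert time: 61 min = 1.0167 hr
kcal = 14.79 * 102.36 * 1.0167
kcal = 1539.1361 kcal

1539.1361 kcal


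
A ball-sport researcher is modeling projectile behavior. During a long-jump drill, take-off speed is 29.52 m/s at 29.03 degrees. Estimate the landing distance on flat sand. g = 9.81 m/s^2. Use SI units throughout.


R = v^2 * sin(2*theta) / g
Convert angle to radians: theta = 29.03 deg = 0.5067 rad
sin(2*theta) = sin(1.0133) = 0.8486
R = 29.52^2 * 0.8486 / 9.81
R = 871.4304 * 0.8486 / 9.81 = 75.3821 m

75.3821 m


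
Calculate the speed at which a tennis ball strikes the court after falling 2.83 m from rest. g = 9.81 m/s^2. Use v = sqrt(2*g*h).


v = sqrt(2 * g * h)
v = sqrt(2 * 9.81 * 2.83)
v = sqrt(55.5246) = 7.4515 m/s

7.4515 m/s


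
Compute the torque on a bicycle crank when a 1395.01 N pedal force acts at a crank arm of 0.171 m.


tau = F * d
tau = 1395.01 * 0.171
tau = 238.5467 N*m

238.5467 N*m


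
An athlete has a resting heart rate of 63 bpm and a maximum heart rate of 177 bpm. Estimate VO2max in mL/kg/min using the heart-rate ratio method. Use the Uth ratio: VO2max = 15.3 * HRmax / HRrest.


VO2max = 15.3 * HRmax / HRrest
VO2max = 15.3 * 177 / 63
VO2max = 2708.1 / 63 = 42.9857 mL/kg/min

42.9857 mL/kg/min


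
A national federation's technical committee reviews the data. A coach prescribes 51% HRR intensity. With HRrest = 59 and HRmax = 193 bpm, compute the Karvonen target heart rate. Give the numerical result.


Target = HRrest + pct*(HRmax - HRrest)
Heart rate reserve = HRmax - HRrest = 193 - 59 = 134 bpm
Fraction = 51% = 0.51
Target = 59 + 0.51 * 134
Target = 59 + 68.34 = 127.34 bpm

127.34 bpm


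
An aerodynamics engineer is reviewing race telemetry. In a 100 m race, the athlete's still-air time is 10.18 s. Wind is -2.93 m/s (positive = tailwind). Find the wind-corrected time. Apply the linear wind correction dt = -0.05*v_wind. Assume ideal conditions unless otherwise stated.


dt = -0.05 * v_wind = -0.05 * -2.93 = 0.1465 s
t_corrected = t_still + dt = 10.18 + (0.1465)
t_corrected = 10.3265 s

10.3265 s


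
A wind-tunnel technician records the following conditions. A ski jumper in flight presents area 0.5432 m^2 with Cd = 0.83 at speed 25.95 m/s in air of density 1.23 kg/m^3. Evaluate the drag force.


Fd = 0.5 * Cd * rho * A * v^2
Fd = 0.5 * 0.83 * 1.23 * 0.5432 * 25.95^2
v^2 = 673.4025
Fd = 0.5 * 0.83 * 1.23 * 0.5432 * 673.4025 = 186.7186 N

186.7186 N


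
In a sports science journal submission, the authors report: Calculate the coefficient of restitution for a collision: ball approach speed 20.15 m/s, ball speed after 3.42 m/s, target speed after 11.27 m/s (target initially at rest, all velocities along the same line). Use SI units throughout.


e = (v2_after - v1_after) / (v1_before - v2_before)
Numerator = 11.27 - 3.42 = 7.85
Denominator = 20.15 - 0 = 20.15
e = 7.85 / 20.15 = 0.3896

0.3896


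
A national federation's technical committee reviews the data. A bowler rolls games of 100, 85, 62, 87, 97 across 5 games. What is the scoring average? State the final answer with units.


Average = sum / n
Sum = 431
Average = 431 / 5 = 86.2

86.2


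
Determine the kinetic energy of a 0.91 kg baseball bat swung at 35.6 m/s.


KE = 0.5 * m * v^2
KE = 0.5 * 0.91 * 35.6^2
KE = 0.5 * 0.91 * 1267.36 = 576.6488 J

576.6488 J


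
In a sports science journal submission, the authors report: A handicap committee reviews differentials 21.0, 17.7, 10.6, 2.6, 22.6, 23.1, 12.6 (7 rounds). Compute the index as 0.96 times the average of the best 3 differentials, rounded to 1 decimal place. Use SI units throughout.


All differentials: 21.0, 17.7, 10.6, 2.6, 22.6, 23.1, 12.6
Sorted: 2.6, 10.6, 12.6, 17.7, 21.0, 22.6, 23.1
Best 3: 2.6, 10.6, 12.6
Average of best = 25.8 / 3 = 8.6
Raw index = 8.6 * 0.96 = 8.256
Handicap index = round(8.256, 1) = 8.3

8.3


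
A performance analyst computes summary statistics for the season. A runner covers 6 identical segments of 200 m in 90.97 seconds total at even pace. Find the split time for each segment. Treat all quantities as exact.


Split time = total_time / n_laps = 90.97 / 6
Split time = 15.1617 s per lap

15.1617 s


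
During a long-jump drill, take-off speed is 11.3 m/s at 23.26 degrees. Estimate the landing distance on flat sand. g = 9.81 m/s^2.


R = v^2 * sin(2*theta) / g
Convert angle to radians: theta = 23.26 deg = 0.406 rad
sin(2*theta) = sin(0.8119) = 0.7256
R = 11.3^2 * 0.7256 / 9.81
R = 127.69 * 0.7256 / 9.81 = 9.4448 m

9.4448 m


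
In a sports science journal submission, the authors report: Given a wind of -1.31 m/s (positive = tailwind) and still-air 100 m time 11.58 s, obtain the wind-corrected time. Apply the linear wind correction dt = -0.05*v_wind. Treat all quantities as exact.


dt = -0.05 * v_wind = -0.05 * -1.31 = 0.0655 s
t_corrected = t_still + dt = 11.58 + (0.0655)
t_corrected = 11.6455 s

11.6455 s


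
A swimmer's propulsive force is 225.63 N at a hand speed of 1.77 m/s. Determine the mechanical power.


P = F * v
P = 225.63 * 1.77
P = 399.3651 W

399.3651 W


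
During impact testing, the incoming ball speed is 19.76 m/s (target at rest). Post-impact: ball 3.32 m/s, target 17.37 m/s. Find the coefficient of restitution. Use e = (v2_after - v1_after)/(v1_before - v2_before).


e = (v2_after - v1_after) / (v1_before - v2_before)
Numerator = 17.37 - 3.32 = 14.05
Denominator = 19.76 - 0 = 19.76
e = 14.05 / 19.76 = 0.711

0.711


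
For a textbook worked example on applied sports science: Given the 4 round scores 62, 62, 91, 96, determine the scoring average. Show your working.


Average = sum / n
Sum = 311
Average = 311 / 4 = 77.75

77.75


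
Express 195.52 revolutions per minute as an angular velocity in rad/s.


omega = RPM * 2 * pi / 60
omega = 195.52 * 2 * 3.14159 / 60
omega = 1228.4884 / 60 = 20.4748 rad/s

20.4748 rad/s


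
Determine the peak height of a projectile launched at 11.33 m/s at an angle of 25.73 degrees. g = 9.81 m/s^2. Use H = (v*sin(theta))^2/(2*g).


H = (v*sin(theta))^2 / (2*g)
vy = v*sin(theta) = 11.33 * sin(25.73 deg) = 4.9187 m/s
H = vy^2 / (2*g) = 24.1936 / (2*9.81)
H = 24.1936 / 19.62 = 1.2331 m

1.2331 m


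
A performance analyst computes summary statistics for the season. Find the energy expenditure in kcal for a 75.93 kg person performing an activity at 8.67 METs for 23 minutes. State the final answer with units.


kcal = MET * mass * time_hr
Convert time: 23 min = 0.3833 hr
kcal = 8.67 * 75.93 * 0.3833
kcal = 252.3534 kcal

252.3534 kcal


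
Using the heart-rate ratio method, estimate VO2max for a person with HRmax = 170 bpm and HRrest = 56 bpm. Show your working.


VO2max = 15.3 * HRmax / HRrest
VO2max = 15.3 * 170 / 56
VO2max = 2601 / 56 = 46.4464 mL/kg/min

46.4464 mL/kg/min


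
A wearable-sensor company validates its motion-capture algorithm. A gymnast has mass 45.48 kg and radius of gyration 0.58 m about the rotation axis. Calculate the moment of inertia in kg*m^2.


I = m * k^2
I = 45.48 * 0.58^2
I = 45.48 * 0.3364 = 15.2995 kg*m^2

15.2995 kg*m^2


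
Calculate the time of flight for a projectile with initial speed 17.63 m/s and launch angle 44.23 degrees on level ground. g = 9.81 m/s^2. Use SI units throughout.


T = 2*v*sin(theta)/g
sin(theta) = sin(44.23 deg) = 0.6975
T = 2*17.63*0.6975 / 9.81
T = 24.5953 / 9.81 = 2.5072 s

2.5072 s


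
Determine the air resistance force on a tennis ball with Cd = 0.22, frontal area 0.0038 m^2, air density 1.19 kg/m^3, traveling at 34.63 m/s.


Fd = 0.5 * Cd * rho * A * v^2
Fd = 0.5 * 0.22 * 1.19 * 0.0038 * 34.63^2
v^2 = 1199.2369
Fd = 0.5 * 0.22 * 1.19 * 0.0038 * 1199.2369 = 0.5965 N

0.5965 N


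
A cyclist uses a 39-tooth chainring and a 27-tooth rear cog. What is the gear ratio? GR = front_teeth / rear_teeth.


GR = front_teeth / rear_teeth
GR = 39 / 27
GR = 1.4444

1.4444


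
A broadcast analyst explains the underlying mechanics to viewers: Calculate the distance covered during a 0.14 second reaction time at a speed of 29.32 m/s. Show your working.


d = v * t
d = 29.32 * 0.14
d = 4.1048 m

4.1048 m


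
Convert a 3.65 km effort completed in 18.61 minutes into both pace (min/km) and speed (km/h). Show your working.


Pace = time / distance = 18.61 min / 3.65 km = 5.0986 min/km
Speed = distance / time_in_hours = 3.65 / 0.3102 hr
Speed = 11.7679 km/h

5.0986 min/km, 11.7679 km/h


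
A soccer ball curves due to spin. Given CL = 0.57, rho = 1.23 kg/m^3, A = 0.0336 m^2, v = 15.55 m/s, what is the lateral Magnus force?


FM = 0.5 * CL * rho * A * v^2
FM = 0.5 * 0.57 * 1.23 * 0.0336 * 15.55^2
v^2 = 241.8025
FM = 0.5 * 0.57 * 1.23 * 0.0336 * 241.8025 = 2.8481 N

2.8481 N


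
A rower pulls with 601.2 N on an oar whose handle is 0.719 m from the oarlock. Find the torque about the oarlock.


tau = F * d
tau = 601.2 * 0.719
tau = 432.2628 N*m

432.2628 N*m


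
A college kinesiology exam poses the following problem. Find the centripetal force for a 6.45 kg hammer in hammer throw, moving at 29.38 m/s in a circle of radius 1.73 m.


Fc = m * v^2 / r
v^2 = 29.38^2 = 863.1844
Fc = 6.45 * 863.1844 / 1.73
Fc = 5567.5394 / 1.73 = 3218.2309 N

3218.2309 N


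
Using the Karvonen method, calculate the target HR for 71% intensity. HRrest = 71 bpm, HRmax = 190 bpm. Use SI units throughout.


Target = HRrest + pct*(HRmax - HRrest)
Heart rate reserve = HRmax - HRrest = 190 - 71 = 119 bpm
Fraction = 71% = 0.71
Target = 71 + 0.71 * 119
Target = 71 + 84.49 = 155.49 bpm

155.49 bpm


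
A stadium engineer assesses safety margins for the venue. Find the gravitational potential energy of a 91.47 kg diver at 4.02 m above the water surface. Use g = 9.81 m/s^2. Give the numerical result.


PE = m * g * h
PE = 91.47 * 9.81 * 4.02
PE = 897.3207 * 4.02 = 3607.2292 J

3607.2292 J


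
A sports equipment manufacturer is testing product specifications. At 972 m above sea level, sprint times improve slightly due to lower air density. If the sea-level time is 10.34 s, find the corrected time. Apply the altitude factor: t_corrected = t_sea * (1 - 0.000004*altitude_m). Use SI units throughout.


Correction factor = 1 - 0.000004 * 972 = 0.996112
t_corrected = t_sea * factor = 10.34 * 0.996112
t_corrected = 10.2998 s

10.2998 s


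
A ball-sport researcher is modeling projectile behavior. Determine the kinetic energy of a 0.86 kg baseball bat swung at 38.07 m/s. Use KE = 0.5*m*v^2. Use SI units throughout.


KE = 0.5 * m * v^2
KE = 0.5 * 0.86 * 38.07^2
KE = 0.5 * 0.86 * 1449.3249 = 623.2097 J

623.2097 J


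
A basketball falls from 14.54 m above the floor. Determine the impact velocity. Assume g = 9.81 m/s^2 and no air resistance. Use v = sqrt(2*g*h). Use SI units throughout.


v = sqrt(2 * g * h)
v = sqrt(2 * 9.81 * 14.54)
v = sqrt(285.2748) = 16.8901 m/s

16.8901 m/s


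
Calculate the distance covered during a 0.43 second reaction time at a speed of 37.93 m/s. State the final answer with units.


d = v * t
d = 37.93 * 0.43
d = 16.3099 m

16.3099 m


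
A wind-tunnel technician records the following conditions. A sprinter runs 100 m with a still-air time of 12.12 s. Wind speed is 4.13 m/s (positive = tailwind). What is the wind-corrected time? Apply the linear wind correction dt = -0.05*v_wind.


dt = -0.05 * v_wind = -0.05 * 4.13 = -0.2065 s
t_corrected = t_still + dt = 12.12 + (-0.2065)
t_corrected = 11.9135 s

11.9135 s


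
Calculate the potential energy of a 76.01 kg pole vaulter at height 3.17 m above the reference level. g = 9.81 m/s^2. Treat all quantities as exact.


PE = m * g * h
PE = 76.01 * 9.81 * 3.17
PE = 745.6581 * 3.17 = 2363.7362 J

2363.7362 J


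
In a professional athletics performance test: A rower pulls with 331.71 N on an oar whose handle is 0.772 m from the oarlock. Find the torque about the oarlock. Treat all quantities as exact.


tau = F * d
tau = 331.71 * 0.772
tau = 256.0801 N*m

256.0801 N*m


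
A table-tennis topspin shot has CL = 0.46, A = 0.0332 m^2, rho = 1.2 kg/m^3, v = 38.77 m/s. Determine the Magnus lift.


FM = 0.5 * CL * rho * A * v^2
FM = 0.5 * 0.46 * 1.2 * 0.0332 * 38.77^2
v^2 = 1503.1129
FM = 0.5 * 0.46 * 1.2 * 0.0332 * 1503.1129 = 13.7733 N

13.7733 N


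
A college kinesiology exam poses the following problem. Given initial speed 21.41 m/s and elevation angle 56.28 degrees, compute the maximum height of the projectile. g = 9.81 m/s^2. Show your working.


H = (v*sin(theta))^2 / (2*g)
vy = v*sin(theta) = 21.41 * sin(56.28 deg) = 17.808 m/s
H = vy^2 / (2*g) = 317.1245 / (2*9.81)
H = 317.1245 / 19.62 = 16.1633 m

16.1633 m


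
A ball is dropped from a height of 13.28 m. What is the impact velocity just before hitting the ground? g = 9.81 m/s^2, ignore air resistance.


v = sqrt(2 * g * h)
v = sqrt(2 * 9.81 * 13.28)
v = sqrt(260.5536) = 16.1417 m/s

16.1417 m/s


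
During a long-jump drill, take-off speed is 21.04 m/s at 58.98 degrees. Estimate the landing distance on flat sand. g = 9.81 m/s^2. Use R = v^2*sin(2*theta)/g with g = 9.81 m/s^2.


R = v^2 * sin(2*theta) / g
Convert angle to radians: theta = 58.98 deg = 1.0294 rad
sin(2*theta) = sin(2.0588) = 0.8833
R = 21.04^2 * 0.8833 / 9.81
R = 442.6816 * 0.8833 / 9.81 = 39.8583 m

39.8583 m


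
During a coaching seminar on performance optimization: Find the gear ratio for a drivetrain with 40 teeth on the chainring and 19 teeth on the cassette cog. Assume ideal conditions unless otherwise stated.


GR = front_teeth / rear_teeth
GR = 40 / 19
GR = 2.1053

2.1053


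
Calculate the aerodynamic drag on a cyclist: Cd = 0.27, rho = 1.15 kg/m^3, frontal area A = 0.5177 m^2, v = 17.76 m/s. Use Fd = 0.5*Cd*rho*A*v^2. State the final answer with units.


Fd = 0.5 * Cd * rho * A * v^2
Fd = 0.5 * 0.27 * 1.15 * 0.5177 * 17.76^2
v^2 = 315.4176
Fd = 0.5 * 0.27 * 1.15 * 0.5177 * 315.4176 = 25.351 N

25.351 N


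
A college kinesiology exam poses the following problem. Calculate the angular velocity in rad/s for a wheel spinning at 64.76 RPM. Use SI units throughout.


omega = RPM * 2 * pi / 60
omega = 64.76 * 2 * 3.14159 / 60
omega = 406.8991 / 60 = 6.7817 rad/s

6.7817 rad/s


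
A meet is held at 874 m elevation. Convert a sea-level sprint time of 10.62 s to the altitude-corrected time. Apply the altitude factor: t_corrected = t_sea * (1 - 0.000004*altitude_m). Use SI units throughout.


Correction factor = 1 - 0.000004 * 874 = 0.996504
t_corrected = t_sea * factor = 10.62 * 0.996504
t_corrected = 10.5829 s

10.5829 s


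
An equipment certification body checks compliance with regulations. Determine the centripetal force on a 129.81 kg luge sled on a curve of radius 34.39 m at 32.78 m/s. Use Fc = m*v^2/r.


Fc = m * v^2 / r
v^2 = 32.78^2 = 1074.5284
Fc = 129.81 * 1074.5284 / 34.39
Fc = 139484.5316 / 34.39 = 4055.962 N

4055.962 N


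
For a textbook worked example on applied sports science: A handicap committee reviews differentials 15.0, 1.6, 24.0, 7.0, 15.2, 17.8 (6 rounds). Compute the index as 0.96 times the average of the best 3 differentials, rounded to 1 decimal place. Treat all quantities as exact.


All differentials: 15.0, 1.6, 24.0, 7.0, 15.2, 17.8
Sorted: 1.6, 7.0, 15.0, 15.2, 17.8, 24.0
Best 3: 1.6, 7.0, 15.0
Average of best = 23.6 / 3 = 7.8667
Raw index = 7.8667 * 0.96 = 7.552
Handicap index = round(7.552, 1) = 7.6

7.6


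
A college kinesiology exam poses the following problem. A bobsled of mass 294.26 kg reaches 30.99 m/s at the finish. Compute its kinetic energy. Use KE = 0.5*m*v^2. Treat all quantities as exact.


KE = 0.5 * m * v^2
KE = 0.5 * 294.26 * 30.99^2
KE = 0.5 * 294.26 * 960.3801 = 141300.7241 J

141300.7241 J


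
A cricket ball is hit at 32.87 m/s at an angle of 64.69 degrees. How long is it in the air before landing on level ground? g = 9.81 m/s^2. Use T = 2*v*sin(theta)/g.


T = 2*v*sin(theta)/g
sin(theta) = sin(64.69 deg) = 0.904
T = 2*32.87*0.904 / 9.81
T = 59.4295 / 9.81 = 6.0581 s

6.0581 s


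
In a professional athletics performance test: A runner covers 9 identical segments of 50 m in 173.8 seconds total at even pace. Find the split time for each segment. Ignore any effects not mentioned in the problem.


Split time = total_time / n_laps = 173.8 / 9
Split time = 19.3111 s per lap

19.3111 s


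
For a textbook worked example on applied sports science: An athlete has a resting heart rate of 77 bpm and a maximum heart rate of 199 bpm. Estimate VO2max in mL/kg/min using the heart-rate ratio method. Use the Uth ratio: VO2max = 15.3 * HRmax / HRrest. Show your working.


VO2max = 15.3 * HRmax / HRrest
VO2max = 15.3 * 199 / 77
VO2max = 3044.7 / 77 = 39.5416 mL/kg/min

39.5416 mL/kg/min


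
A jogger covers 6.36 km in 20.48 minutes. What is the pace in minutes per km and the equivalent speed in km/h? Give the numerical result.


Pace = time / distance = 20.48 min / 6.36 km = 3.2201 min/km
Speed = distance / time_in_hours = 6.36 / 0.3413 hr
Speed = 18.6328 km/h

3.2201 min/km, 18.6328 km/h


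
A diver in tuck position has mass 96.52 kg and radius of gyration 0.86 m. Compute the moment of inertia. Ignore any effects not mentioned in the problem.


I = m * k^2
I = 96.52 * 0.86^2
I = 96.52 * 0.7396 = 71.3862 kg*m^2

71.3862 kg*m^2


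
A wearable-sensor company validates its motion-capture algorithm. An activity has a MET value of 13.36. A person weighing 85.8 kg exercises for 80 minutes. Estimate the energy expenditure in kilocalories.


kcal = MET * mass * time_hr
Convert time: 80 min = 1.3333 hr
kcal = 13.36 * 85.8 * 1.3333
kcal = 1528.384 kcal

1528.384 kcal


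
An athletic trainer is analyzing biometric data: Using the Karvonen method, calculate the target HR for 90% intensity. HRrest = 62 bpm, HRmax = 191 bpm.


Target = HRrest + pct*(HRmax - HRrest)
Heart rate reserve = HRmax - HRrest = 191 - 62 = 129 bpm
Fraction = 90% = 0.9
Target = 62 + 0.9 * 129
Target = 62 + 116.1 = 178.1 bpm

178.1 bpm


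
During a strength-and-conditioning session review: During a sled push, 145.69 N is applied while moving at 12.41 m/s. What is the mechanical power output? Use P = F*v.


P = F * v
P = 145.69 * 12.41
P = 1808.0129 W

1808.0129 W


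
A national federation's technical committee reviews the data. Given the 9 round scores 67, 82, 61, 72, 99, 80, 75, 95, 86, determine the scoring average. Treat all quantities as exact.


Average = sum / n
Sum = 717
Average = 717 / 9 = 79.6667

79.6667


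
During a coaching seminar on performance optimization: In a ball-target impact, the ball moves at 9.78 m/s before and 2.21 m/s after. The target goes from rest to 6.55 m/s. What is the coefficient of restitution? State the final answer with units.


e = (v2_after - v1_after) / (v1_before - v2_before)
Numerator = 6.55 - 2.21 = 4.34
Denominator = 9.78 - 0 = 9.78
e = 4.34 / 9.78 = 0.4438

0.4438


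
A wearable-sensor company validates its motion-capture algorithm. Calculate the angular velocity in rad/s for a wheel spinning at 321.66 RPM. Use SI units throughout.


omega = RPM * 2 * pi / 60
omega = 321.66 * 2 * 3.14159 / 60
omega = 2021.0494 / 60 = 33.6842 rad/s

33.6842 rad/s


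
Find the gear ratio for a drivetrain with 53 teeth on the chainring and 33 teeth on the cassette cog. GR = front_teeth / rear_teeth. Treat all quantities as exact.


GR = front_teeth / rear_teeth
GR = 53 / 33
GR = 1.6061

1.6061


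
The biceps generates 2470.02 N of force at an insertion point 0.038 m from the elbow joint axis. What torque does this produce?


tau = F * d
tau = 2470.02 * 0.038
tau = 93.8608 N*m

93.8608 N*m


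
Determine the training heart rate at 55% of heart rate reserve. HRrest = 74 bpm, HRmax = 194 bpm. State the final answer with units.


Target = HRrest + pct*(HRmax - HRrest)
Heart rate reserve = HRmax - HRrest = 194 - 74 = 120 bpm
Fraction = 55% = 0.55
Target = 74 + 0.55 * 120
Target = 74 + 66 = 140 bpm

140 bpm


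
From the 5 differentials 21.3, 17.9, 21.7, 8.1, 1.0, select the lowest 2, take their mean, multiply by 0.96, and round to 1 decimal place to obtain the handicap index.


All differentials: 21.3, 17.9, 21.7, 8.1, 1.0
Sorted: 1.0, 8.1, 17.9, 21.3, 21.7
Best 2: 1.0, 8.1
Average of best = 9.1 / 2 = 4.55
Raw index = 4.55 * 0.96 = 4.368
Handicap index = round(4.368, 1) = 4.4

4.4


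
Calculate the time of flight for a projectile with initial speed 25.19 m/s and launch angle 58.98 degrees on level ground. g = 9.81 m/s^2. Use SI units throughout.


T = 2*v*sin(theta)/g
sin(theta) = sin(58.98 deg) = 0.857
T = 2*25.19*0.857 / 9.81
T = 43.175 / 9.81 = 4.4011 s

4.4011 s


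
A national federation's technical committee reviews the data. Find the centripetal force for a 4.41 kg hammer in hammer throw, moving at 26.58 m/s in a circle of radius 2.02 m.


Fc = m * v^2 / r
v^2 = 26.58^2 = 706.4964
Fc = 4.41 * 706.4964 / 2.02
Fc = 3115.6491 / 2.02 = 1542.4006 N

1542.4006 N


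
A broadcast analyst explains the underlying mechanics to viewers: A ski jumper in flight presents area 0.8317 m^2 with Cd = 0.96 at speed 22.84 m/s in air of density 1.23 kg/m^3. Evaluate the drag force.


Fd = 0.5 * Cd * rho * A * v^2
Fd = 0.5 * 0.96 * 1.23 * 0.8317 * 22.84^2
v^2 = 521.6656
Fd = 0.5 * 0.96 * 1.23 * 0.8317 * 521.6656 = 256.1564 N

256.1564 N


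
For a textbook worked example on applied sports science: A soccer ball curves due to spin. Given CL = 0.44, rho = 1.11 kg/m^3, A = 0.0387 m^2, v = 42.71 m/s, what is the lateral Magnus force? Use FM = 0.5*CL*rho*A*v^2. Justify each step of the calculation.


FM = 0.5 * CL * rho * A * v^2
FM = 0.5 * 0.44 * 1.11 * 0.0387 * 42.71^2
v^2 = 1824.1441
FM = 0.5 * 0.44 * 1.11 * 0.0387 * 1824.1441 = 17.2391 N

17.2391 N


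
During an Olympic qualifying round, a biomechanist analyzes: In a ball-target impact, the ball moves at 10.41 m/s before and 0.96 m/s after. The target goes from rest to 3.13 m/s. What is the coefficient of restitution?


e = (v2_after - v1_after) / (v1_before - v2_before)
Numerator = 3.13 - 0.96 = 2.17
Denominator = 10.41 - 0 = 10.41
e = 2.17 / 10.41 = 0.2085

0.2085


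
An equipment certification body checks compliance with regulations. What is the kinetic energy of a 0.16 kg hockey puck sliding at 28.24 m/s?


KE = 0.5 * m * v^2
KE = 0.5 * 0.16 * 28.24^2
KE = 0.5 * 0.16 * 797.4976 = 63.7998 J

63.7998 J


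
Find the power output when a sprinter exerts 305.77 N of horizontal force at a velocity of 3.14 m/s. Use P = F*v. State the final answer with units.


P = F * v
P = 305.77 * 3.14
P = 960.1178 W

960.1178 W


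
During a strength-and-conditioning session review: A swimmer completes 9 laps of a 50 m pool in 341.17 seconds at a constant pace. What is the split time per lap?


Split time = total_time / n_laps = 341.17 / 9
Split time = 37.9078 s per lap

37.9078 s


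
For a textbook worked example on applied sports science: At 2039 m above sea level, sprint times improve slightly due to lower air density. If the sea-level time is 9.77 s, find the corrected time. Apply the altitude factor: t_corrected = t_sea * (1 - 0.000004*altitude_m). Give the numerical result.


Correction factor = 1 - 0.000004 * 2039 = 0.991844
t_corrected = t_sea * factor = 9.77 * 0.991844
t_corrected = 9.6903 s

9.6903 s


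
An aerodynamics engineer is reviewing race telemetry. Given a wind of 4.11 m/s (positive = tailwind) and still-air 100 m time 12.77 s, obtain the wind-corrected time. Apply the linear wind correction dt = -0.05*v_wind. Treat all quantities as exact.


dt = -0.05 * v_wind = -0.05 * 4.11 = -0.2055 s
t_corrected = t_still + dt = 12.77 + (-0.2055)
t_corrected = 12.5645 s

12.5645 s


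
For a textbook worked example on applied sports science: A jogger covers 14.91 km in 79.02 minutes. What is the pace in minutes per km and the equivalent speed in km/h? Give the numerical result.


Pace = time / distance = 79.02 min / 14.91 km = 5.2998 min/km
Speed = distance / time_in_hours = 14.91 / 1.317 hr
Speed = 11.3212 km/h

5.2998 min/km, 11.3212 km/h
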